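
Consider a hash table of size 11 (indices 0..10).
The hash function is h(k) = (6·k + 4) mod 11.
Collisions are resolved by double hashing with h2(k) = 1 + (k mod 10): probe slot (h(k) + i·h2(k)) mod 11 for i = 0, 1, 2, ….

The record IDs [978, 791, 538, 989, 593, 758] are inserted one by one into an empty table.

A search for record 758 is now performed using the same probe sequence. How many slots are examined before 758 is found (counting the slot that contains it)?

978 hashes to 9; slot 9 is free -> place at 9.
791 hashes to 9, h2=2; 9 taken -> place at 0.
538 hashes to 9, h2=9; 9 taken -> place at 7.
989 hashes to 9, h2=10; 9 taken -> place at 8.
593 hashes to 9, h2=4; 9 taken -> place at 2.
758 hashes to 9, h2=9; 9,7 taken -> place at 5.
Table: [791, ., 593, ., ., 758, ., 538, 989, 978, .]
Lookup 758: h=9, h2=9, probe 9,7,5 → found at 5.

3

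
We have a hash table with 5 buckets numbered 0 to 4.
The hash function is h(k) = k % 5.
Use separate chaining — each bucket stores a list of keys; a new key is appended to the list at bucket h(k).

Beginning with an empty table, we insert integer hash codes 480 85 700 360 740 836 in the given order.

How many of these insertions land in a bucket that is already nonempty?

Insert 480: h=0, bucket 0 empty -> new chain.
Insert 85: h=0, bucket 0 nonempty -> append to chain.
Insert 700: h=0, bucket 0 nonempty -> append to chain.
Insert 360: h=0, bucket 0 nonempty -> append to chain.
Insert 740: h=0, bucket 0 nonempty -> append to chain.
Insert 836: h=1, bucket 1 empty -> new chain.
Final buckets:
0: 480 -> 85 -> 700 -> 360 -> 740
1: 836
2: _
3: _
4: _

4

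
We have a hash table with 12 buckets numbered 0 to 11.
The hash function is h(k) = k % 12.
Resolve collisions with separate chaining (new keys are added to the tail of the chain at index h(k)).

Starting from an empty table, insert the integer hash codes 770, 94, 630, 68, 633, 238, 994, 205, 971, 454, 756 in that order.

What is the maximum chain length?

770 -> bucket 2
94 -> bucket 10
630 -> bucket 6
68 -> bucket 8
633 -> bucket 9
238 -> bucket 10 (collision)
994 -> bucket 10 (collision)
205 -> bucket 1
971 -> bucket 11
454 -> bucket 10 (collision)
756 -> bucket 0
Final buckets:
0: 756
1: 205
2: 770
3: _
4: _
5: _
6: 630
7: _
8: 68
9: 633
10: 94 -> 238 -> 994 -> 454
11: 971

4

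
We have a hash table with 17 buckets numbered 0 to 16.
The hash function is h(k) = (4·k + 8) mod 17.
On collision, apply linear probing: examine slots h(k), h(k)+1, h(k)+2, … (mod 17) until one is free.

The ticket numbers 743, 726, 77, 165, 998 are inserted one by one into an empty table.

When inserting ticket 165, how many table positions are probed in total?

3

743: h=5 -> slot 5
726: h=5, probe 5,6 -> slot 6
77: h=10 -> slot 10
165: h=5, probe 5,6,7 -> slot 7
998: h=5, probe 5,6,7,8 -> slot 8
Table: [∅, ∅, ∅, ∅, ∅, 743, 726, 165, 998, ∅, 77, ∅, ∅, ∅, ∅, ∅, ∅]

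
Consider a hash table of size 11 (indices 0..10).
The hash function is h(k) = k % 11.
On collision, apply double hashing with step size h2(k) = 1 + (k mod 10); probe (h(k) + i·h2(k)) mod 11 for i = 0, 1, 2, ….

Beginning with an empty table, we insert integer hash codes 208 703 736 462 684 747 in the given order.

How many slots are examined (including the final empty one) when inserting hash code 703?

Insert 208: h=10, slot 10 empty -> index 10.
Insert 703: h=10, h2=4, slot 10 occupied -> index 3.
Insert 736: h=10, h2=7, slot 10 occupied -> index 6.
Insert 462: h=0, slot 0 empty -> index 0.
Insert 684: h=2, slot 2 empty -> index 2.
Insert 747: h=10, h2=8, slot 10 occupied -> index 7.
Table: [462, ∅, 684, 703, ∅, ∅, 736, 747, ∅, ∅, 208]

2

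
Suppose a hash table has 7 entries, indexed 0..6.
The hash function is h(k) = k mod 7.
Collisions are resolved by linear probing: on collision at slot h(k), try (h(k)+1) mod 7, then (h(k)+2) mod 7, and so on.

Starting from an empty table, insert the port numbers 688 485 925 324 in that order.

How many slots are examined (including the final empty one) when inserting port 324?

3

688 hashes to 2; slot 2 is free -> place at 2.
485 hashes to 2; 2 taken -> place at 3.
925 hashes to 1; slot 1 is free -> place at 1.
324 hashes to 2; 2,3 taken -> place at 4.
Table: [-, 925, 688, 485, 324, -, -]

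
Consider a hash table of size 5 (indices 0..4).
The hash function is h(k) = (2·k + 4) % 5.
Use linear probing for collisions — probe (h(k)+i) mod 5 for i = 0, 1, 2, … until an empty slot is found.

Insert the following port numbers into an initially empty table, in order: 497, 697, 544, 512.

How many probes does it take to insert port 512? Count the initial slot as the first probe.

497 hashes to 3; slot 3 is free => place at 3.
697 hashes to 3; 3 taken => place at 4.
544 hashes to 2; slot 2 is free => place at 2.
512 hashes to 3; 3,4 taken => place at 0.
Table: [512, ., 544, 497, 697]

3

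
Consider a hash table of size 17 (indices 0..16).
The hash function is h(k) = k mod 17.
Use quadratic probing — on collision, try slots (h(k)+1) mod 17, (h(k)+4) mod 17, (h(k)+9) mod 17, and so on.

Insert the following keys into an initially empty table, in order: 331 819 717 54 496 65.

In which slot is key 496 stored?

331 hashes to 8; slot 8 is free -> place at 8.
819 hashes to 3; slot 3 is free -> place at 3.
717 hashes to 3; 3 taken -> place at 4.
54 hashes to 3; 3,4 taken -> place at 7.
496 hashes to 3; 3,4,7 taken -> place at 12.
65 hashes to 14; slot 14 is free -> place at 14.
Table: [., ., ., 819, 717, ., ., 54, 331, ., ., ., 496, ., 65, ., .]

12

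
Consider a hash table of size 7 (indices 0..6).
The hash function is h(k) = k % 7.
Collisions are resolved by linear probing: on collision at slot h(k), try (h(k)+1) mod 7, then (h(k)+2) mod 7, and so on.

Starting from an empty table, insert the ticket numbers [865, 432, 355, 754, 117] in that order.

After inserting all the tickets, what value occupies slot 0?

754

Insert 865: h=4, slot 4 empty → index 4.
Insert 432: h=5, slot 5 empty → index 5.
Insert 355: h=5, slot 5 occupied → index 6.
Insert 754: h=5, slots 5,6 occupied → index 0.
Insert 117: h=5, slots 5,6,0 occupied → index 1.
Table: [754, 117, ., ., 865, 432, 355]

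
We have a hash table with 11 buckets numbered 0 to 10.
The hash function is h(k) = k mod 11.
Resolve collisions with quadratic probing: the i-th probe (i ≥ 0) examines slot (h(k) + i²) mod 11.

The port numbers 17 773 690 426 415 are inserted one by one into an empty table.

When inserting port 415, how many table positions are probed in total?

17: h=6 => slot 6
773: h=3 => slot 3
690: h=8 => slot 8
426: h=8, probe 8,9 => slot 9
415: h=8, probe 8,9,1 => slot 1
Table: [—, 415, —, 773, —, —, 17, —, 690, 426, —]

3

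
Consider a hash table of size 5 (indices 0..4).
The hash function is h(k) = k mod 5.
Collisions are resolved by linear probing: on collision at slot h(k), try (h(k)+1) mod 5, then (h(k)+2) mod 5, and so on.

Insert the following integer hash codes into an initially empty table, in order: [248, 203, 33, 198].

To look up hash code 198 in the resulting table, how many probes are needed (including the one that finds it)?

Insert 248: h=3, slot 3 empty => index 3.
Insert 203: h=3, slot 3 occupied => index 4.
Insert 33: h=3, slots 3,4 occupied => index 0.
Insert 198: h=3, slots 3,4,0 occupied => index 1.
Table: [33, 198, ., 248, 203]
Lookup 198: h=3, probe 3,4,0,1 → found at 1.

4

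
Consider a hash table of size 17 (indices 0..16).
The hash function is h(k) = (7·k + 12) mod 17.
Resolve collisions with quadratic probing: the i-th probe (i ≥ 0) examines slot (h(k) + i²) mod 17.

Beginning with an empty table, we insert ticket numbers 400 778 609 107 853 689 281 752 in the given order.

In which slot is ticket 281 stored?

6

Insert 400: h=7, slot 7 empty => index 7.
Insert 778: h=1, slot 1 empty => index 1.
Insert 609: h=8, slot 8 empty => index 8.
Insert 107: h=13, slot 13 empty => index 13.
Insert 853: h=16, slot 16 empty => index 16.
Insert 689: h=7, slots 7,8 occupied => index 11.
Insert 281: h=7, slots 7,8,11,16 occupied => index 6.
Insert 752: h=6, slots 6,7 occupied => index 10.
Table: [-, 778, -, -, -, -, 281, 400, 609, -, 752, 689, -, 107, -, -, 853]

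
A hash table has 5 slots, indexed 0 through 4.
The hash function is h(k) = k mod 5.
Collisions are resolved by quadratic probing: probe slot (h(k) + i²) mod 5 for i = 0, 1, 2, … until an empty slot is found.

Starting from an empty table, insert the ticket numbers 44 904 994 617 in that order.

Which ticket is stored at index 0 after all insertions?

Insert 44: h=4, slot 4 empty => index 4.
Insert 904: h=4, slot 4 occupied => index 0.
Insert 994: h=4, slots 4,0 occupied => index 3.
Insert 617: h=2, slot 2 empty => index 2.
Table: [904, —, 617, 994, 44]

904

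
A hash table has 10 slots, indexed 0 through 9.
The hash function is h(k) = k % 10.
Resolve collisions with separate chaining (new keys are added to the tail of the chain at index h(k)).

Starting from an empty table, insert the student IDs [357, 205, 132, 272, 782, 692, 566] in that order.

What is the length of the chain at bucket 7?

Insert 357: h=7, bucket 7 empty -> new chain.
Insert 205: h=5, bucket 5 empty -> new chain.
Insert 132: h=2, bucket 2 empty -> new chain.
Insert 272: h=2, bucket 2 nonempty -> append to chain.
Insert 782: h=2, bucket 2 nonempty -> append to chain.
Insert 692: h=2, bucket 2 nonempty -> append to chain.
Insert 566: h=6, bucket 6 empty -> new chain.
Final buckets:
0: .
1: .
2: 132 -> 272 -> 782 -> 692
3: .
4: .
5: 205
6: 566
7: 357
8: .
9: .

1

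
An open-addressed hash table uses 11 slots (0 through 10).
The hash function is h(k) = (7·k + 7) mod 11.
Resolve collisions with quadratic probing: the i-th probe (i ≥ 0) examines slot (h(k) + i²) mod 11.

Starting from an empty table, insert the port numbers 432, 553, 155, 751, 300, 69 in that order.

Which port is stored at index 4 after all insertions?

300

Insert 432: h=6, slot 6 empty -> index 6.
Insert 553: h=6, slot 6 occupied -> index 7.
Insert 155: h=3, slot 3 empty -> index 3.
Insert 751: h=6, slots 6,7 occupied -> index 10.
Insert 300: h=6, slots 6,7,10 occupied -> index 4.
Insert 69: h=6, slots 6,7,10,4 occupied -> index 0.
Table: [69, _, _, 155, 300, _, 432, 553, _, _, 751]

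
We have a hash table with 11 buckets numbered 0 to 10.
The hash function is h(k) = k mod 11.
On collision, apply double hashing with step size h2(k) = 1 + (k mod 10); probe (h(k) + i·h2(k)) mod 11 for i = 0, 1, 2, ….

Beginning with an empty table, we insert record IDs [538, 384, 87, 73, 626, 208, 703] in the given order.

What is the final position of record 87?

538 hashes to 10; slot 10 is free => place at 10.
384 hashes to 10, h2=5; 10 taken => place at 4.
87 hashes to 10, h2=8; 10 taken => place at 7.
73 hashes to 7, h2=4; 7 taken => place at 0.
626 hashes to 10, h2=7; 10 taken => place at 6.
208 hashes to 10, h2=9; 10 taken => place at 8.
703 hashes to 10, h2=4; 10 taken => place at 3.
Table: [73, —, —, 703, 384, —, 626, 87, 208, —, 538]

7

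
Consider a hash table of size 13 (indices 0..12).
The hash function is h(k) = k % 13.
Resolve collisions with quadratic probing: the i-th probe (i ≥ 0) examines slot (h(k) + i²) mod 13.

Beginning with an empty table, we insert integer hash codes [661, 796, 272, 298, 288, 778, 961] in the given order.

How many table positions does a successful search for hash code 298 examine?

661: h=11 → slot 11
796: h=3 → slot 3
272: h=12 → slot 12
298: h=12, probe 12,0 → slot 0
288: h=2 → slot 2
778: h=11, probe 11,12,2,7 → slot 7
961: h=12, probe 12,0,3,8 → slot 8
Table: [298, ∅, 288, 796, ∅, ∅, ∅, 778, 961, ∅, ∅, 661, 272]
Lookup 298: h=12, probe 12,0 → found at 0.

2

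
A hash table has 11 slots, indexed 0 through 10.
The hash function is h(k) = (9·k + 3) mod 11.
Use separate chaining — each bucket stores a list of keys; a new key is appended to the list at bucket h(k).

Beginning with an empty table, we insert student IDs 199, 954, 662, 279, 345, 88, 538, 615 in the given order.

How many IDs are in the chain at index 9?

1

Insert 199: h=1, bucket 1 empty → new chain.
Insert 954: h=9, bucket 9 empty → new chain.
Insert 662: h=10, bucket 10 empty → new chain.
Insert 279: h=6, bucket 6 empty → new chain.
Insert 345: h=6, bucket 6 nonempty → append to chain.
Insert 88: h=3, bucket 3 empty → new chain.
Insert 538: h=5, bucket 5 empty → new chain.
Insert 615: h=5, bucket 5 nonempty → append to chain.
Final buckets:
0: —
1: 199
2: —
3: 88
4: —
5: 538 -> 615
6: 279 -> 345
7: —
8: —
9: 954
10: 662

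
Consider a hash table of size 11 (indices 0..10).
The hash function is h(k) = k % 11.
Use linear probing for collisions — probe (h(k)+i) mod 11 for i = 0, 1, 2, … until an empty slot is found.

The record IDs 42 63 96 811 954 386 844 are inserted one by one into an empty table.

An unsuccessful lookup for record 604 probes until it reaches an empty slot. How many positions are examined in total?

6

42: h=9 -> slot 9
63: h=8 -> slot 8
96: h=8, probe 8,9,10 -> slot 10
811: h=8, probe 8,9,10,0 -> slot 0
954: h=8, probe 8,9,10,0,1 -> slot 1
386: h=1, probe 1,2 -> slot 2
844: h=8, probe 8,9,10,0,1,2,3 -> slot 3
Table: [811, 954, 386, 844, _, _, _, _, 63, 42, 96]
Lookup 604: h=10, probe 10,0,1,2,3,4 → slot 4 empty, not found.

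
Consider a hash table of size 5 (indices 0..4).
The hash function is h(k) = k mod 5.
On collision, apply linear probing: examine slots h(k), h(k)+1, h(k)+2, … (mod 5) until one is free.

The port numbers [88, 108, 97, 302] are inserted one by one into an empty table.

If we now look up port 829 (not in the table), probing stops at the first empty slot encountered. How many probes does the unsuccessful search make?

3

88 hashes to 3; slot 3 is free -> place at 3.
108 hashes to 3; 3 taken -> place at 4.
97 hashes to 2; slot 2 is free -> place at 2.
302 hashes to 2; 2,3,4 taken -> place at 0.
Table: [302, -, 97, 88, 108]
Lookup 829: h=4, probe 4,0,1 → slot 1 empty, not found.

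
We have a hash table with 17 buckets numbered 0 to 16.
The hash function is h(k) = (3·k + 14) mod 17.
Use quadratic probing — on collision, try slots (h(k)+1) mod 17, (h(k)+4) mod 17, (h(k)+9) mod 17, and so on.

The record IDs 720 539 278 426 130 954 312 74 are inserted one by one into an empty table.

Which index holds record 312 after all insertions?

7

720: h=15 -> slot 15
539: h=16 -> slot 16
278: h=15, probe 15,16,2 -> slot 2
426: h=0 -> slot 0
130: h=13 -> slot 13
954: h=3 -> slot 3
312: h=15, probe 15,16,2,7 -> slot 7
74: h=15, probe 15,16,2,7,14 -> slot 14
Table: [426, -, 278, 954, -, -, -, 312, -, -, -, -, -, 130, 74, 720, 539]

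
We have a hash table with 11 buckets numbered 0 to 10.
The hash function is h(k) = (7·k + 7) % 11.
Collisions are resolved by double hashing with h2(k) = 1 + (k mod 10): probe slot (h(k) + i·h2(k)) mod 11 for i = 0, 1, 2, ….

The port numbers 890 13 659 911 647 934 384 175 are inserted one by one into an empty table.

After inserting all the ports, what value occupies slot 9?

890: h=0 -> slot 0
13: h=10 -> slot 10
659: h=0, h2=10, probe 0,10,9 -> slot 9
911: h=4 -> slot 4
647: h=4, h2=8, probe 4,1 -> slot 1
934: h=0, h2=5, probe 0,5 -> slot 5
384: h=0, h2=5, probe 0,5,10,4,9,3 -> slot 3
175: h=0, h2=6, probe 0,6 -> slot 6
Table: [890, 647, ∅, 384, 911, 934, 175, ∅, ∅, 659, 13]

659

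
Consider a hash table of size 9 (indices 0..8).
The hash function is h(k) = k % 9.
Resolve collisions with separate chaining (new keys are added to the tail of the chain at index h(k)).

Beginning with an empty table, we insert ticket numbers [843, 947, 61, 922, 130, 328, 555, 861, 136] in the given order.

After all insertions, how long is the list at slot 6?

3

Insert 843: h=6, bucket 6 empty → new chain.
Insert 947: h=2, bucket 2 empty → new chain.
Insert 61: h=7, bucket 7 empty → new chain.
Insert 922: h=4, bucket 4 empty → new chain.
Insert 130: h=4, bucket 4 nonempty → append to chain.
Insert 328: h=4, bucket 4 nonempty → append to chain.
Insert 555: h=6, bucket 6 nonempty → append to chain.
Insert 861: h=6, bucket 6 nonempty → append to chain.
Insert 136: h=1, bucket 1 empty → new chain.
Final buckets:
0: _
1: 136
2: 947
3: _
4: 922 -> 130 -> 328
5: _
6: 843 -> 555 -> 861
7: 61
8: _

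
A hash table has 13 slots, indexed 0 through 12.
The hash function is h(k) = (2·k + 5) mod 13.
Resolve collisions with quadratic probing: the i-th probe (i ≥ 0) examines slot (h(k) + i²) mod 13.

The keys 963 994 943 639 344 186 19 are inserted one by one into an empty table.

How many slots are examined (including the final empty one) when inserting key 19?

Insert 963: h=7, slot 7 empty → index 7.
Insert 994: h=4, slot 4 empty → index 4.
Insert 943: h=6, slot 6 empty → index 6.
Insert 639: h=9, slot 9 empty → index 9.
Insert 344: h=4, slot 4 occupied → index 5.
Insert 186: h=0, slot 0 empty → index 0.
Insert 19: h=4, slots 4,5 occupied → index 8.
Table: [186, ., ., ., 994, 344, 943, 963, 19, 639, ., ., .]

3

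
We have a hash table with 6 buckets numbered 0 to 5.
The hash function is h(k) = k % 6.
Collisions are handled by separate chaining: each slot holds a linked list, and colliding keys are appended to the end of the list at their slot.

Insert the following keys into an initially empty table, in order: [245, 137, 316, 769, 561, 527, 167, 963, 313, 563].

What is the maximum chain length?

5

Insert 245: h=5, bucket 5 empty → new chain.
Insert 137: h=5, bucket 5 nonempty → append to chain.
Insert 316: h=4, bucket 4 empty → new chain.
Insert 769: h=1, bucket 1 empty → new chain.
Insert 561: h=3, bucket 3 empty → new chain.
Insert 527: h=5, bucket 5 nonempty → append to chain.
Insert 167: h=5, bucket 5 nonempty → append to chain.
Insert 963: h=3, bucket 3 nonempty → append to chain.
Insert 313: h=1, bucket 1 nonempty → append to chain.
Insert 563: h=5, bucket 5 nonempty → append to chain.
Final buckets:
0: _
1: 769 -> 313
2: _
3: 561 -> 963
4: 316
5: 245 -> 137 -> 527 -> 167 -> 563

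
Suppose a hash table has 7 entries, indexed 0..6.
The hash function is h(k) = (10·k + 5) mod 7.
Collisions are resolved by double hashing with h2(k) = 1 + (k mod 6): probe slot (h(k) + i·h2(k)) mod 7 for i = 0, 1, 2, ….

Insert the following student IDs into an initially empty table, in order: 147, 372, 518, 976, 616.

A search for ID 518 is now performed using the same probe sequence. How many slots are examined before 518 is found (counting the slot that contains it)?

3

147: h=5 → slot 5
372: h=1 → slot 1
518: h=5, h2=3, probe 5,1,4 → slot 4
976: h=0 → slot 0
616: h=5, h2=5, probe 5,3 → slot 3
Table: [976, 372, ., 616, 518, 147, .]
Lookup 518: h=5, h2=3, probe 5,1,4 → found at 4.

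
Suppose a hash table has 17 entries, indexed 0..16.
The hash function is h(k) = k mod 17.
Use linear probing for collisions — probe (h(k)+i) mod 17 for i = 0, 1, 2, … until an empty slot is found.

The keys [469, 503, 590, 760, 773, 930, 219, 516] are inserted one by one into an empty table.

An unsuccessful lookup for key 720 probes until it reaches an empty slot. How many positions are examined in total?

2

469 hashes to 10; slot 10 is free => place at 10.
503 hashes to 10; 10 taken => place at 11.
590 hashes to 12; slot 12 is free => place at 12.
760 hashes to 12; 12 taken => place at 13.
773 hashes to 8; slot 8 is free => place at 8.
930 hashes to 12; 12,13 taken => place at 14.
219 hashes to 15; slot 15 is free => place at 15.
516 hashes to 6; slot 6 is free => place at 6.
Table: [—, —, —, —, —, —, 516, —, 773, —, 469, 503, 590, 760, 930, 219, —]
Lookup 720: h=6, probe 6,7 → slot 7 empty, not found.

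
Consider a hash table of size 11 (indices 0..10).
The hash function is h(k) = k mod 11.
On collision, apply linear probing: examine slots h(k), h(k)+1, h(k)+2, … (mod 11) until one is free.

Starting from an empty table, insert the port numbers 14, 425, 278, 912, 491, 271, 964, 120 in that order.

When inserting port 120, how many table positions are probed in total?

14: h=3 -> slot 3
425: h=7 -> slot 7
278: h=3, probe 3,4 -> slot 4
912: h=10 -> slot 10
491: h=7, probe 7,8 -> slot 8
271: h=7, probe 7,8,9 -> slot 9
964: h=7, probe 7,8,9,10,0 -> slot 0
120: h=10, probe 10,0,1 -> slot 1
Table: [964, 120, —, 14, 278, —, —, 425, 491, 271, 912]

3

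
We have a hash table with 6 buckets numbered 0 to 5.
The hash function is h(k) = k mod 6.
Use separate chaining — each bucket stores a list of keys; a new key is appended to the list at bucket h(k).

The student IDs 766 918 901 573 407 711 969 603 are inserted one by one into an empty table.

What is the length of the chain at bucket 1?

1

766 -> bucket 4
918 -> bucket 0
901 -> bucket 1
573 -> bucket 3
407 -> bucket 5
711 -> bucket 3 (collision)
969 -> bucket 3 (collision)
603 -> bucket 3 (collision)
Final buckets:
0: 918
1: 901
2: _
3: 573 -> 711 -> 969 -> 603
4: 766
5: 407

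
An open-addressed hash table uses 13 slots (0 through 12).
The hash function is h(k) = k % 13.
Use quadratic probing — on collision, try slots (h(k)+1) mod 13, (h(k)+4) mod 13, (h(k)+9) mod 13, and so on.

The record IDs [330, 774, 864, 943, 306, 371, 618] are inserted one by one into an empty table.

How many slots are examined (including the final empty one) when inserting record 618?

5

330 hashes to 5; slot 5 is free → place at 5.
774 hashes to 7; slot 7 is free → place at 7.
864 hashes to 6; slot 6 is free → place at 6.
943 hashes to 7; 7 taken → place at 8.
306 hashes to 7; 7,8 taken → place at 11.
371 hashes to 7; 7,8,11 taken → place at 3.
618 hashes to 7; 7,8,11,3 taken → place at 10.
Table: [∅, ∅, ∅, 371, ∅, 330, 864, 774, 943, ∅, 618, 306, ∅]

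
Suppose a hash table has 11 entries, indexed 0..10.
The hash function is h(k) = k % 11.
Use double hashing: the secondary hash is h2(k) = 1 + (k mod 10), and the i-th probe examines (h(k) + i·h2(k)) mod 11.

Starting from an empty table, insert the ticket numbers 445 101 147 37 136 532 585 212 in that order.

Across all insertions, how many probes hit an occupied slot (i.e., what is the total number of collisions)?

4

Insert 445: h=5, slot 5 empty → index 5.
Insert 101: h=2, slot 2 empty → index 2.
Insert 147: h=4, slot 4 empty → index 4.
Insert 37: h=4, h2=8, slot 4 occupied → index 1.
Insert 136: h=4, h2=7, slot 4 occupied → index 0.
Insert 532: h=4, h2=3, slot 4 occupied → index 7.
Insert 585: h=2, h2=6, slot 2 occupied → index 8.
Insert 212: h=3, slot 3 empty → index 3.
Table: [136, 37, 101, 212, 147, 445, ∅, 532, 585, ∅, ∅]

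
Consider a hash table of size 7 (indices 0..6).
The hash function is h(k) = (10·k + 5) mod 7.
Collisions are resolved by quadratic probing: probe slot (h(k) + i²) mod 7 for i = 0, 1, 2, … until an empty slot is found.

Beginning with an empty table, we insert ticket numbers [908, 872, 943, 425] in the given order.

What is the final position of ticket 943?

0

908: h=6 => slot 6
872: h=3 => slot 3
943: h=6, probe 6,0 => slot 0
425: h=6, probe 6,0,3,1 => slot 1
Table: [943, 425, —, 872, —, —, 908]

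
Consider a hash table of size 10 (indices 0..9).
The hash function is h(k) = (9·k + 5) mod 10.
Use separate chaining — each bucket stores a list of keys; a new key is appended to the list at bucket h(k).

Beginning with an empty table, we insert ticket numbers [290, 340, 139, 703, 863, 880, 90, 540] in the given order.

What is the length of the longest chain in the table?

290 → bucket 5
340 → bucket 5 (collision)
139 → bucket 6
703 → bucket 2
863 → bucket 2 (collision)
880 → bucket 5 (collision)
90 → bucket 5 (collision)
540 → bucket 5 (collision)
Final buckets:
0: .
1: .
2: 703 -> 863
3: .
4: .
5: 290 -> 340 -> 880 -> 90 -> 540
6: 139
7: .
8: .
9: .

5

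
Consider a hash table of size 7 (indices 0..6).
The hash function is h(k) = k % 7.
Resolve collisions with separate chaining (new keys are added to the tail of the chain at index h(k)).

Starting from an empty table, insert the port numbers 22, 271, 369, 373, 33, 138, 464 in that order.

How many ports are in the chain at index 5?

4

22 -> bucket 1
271 -> bucket 5
369 -> bucket 5 (collision)
373 -> bucket 2
33 -> bucket 5 (collision)
138 -> bucket 5 (collision)
464 -> bucket 2 (collision)
Final buckets:
0: —
1: 22
2: 373 -> 464
3: —
4: —
5: 271 -> 369 -> 33 -> 138
6: —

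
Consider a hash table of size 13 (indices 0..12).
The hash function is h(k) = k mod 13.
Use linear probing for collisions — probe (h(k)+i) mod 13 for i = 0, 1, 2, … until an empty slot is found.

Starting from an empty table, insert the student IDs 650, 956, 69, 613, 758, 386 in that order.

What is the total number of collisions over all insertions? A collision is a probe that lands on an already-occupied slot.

650 hashes to 0; slot 0 is free -> place at 0.
956 hashes to 7; slot 7 is free -> place at 7.
69 hashes to 4; slot 4 is free -> place at 4.
613 hashes to 2; slot 2 is free -> place at 2.
758 hashes to 4; 4 taken -> place at 5.
386 hashes to 9; slot 9 is free -> place at 9.
Table: [650, —, 613, —, 69, 758, —, 956, —, 386, —, —, —]

1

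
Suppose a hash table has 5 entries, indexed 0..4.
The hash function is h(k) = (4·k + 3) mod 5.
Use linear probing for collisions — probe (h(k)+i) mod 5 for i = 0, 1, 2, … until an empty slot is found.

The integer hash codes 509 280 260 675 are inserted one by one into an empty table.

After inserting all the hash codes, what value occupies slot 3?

Insert 509: h=4, slot 4 empty -> index 4.
Insert 280: h=3, slot 3 empty -> index 3.
Insert 260: h=3, slots 3,4 occupied -> index 0.
Insert 675: h=3, slots 3,4,0 occupied -> index 1.
Table: [260, 675, _, 280, 509]

280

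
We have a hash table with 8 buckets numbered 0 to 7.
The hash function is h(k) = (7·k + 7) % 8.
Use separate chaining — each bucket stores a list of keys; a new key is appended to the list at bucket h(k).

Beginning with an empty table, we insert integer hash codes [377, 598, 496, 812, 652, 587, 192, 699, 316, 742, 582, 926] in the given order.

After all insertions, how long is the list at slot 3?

Insert 377: h=6, bucket 6 empty -> new chain.
Insert 598: h=1, bucket 1 empty -> new chain.
Insert 496: h=7, bucket 7 empty -> new chain.
Insert 812: h=3, bucket 3 empty -> new chain.
Insert 652: h=3, bucket 3 nonempty -> append to chain.
Insert 587: h=4, bucket 4 empty -> new chain.
Insert 192: h=7, bucket 7 nonempty -> append to chain.
Insert 699: h=4, bucket 4 nonempty -> append to chain.
Insert 316: h=3, bucket 3 nonempty -> append to chain.
Insert 742: h=1, bucket 1 nonempty -> append to chain.
Insert 582: h=1, bucket 1 nonempty -> append to chain.
Insert 926: h=1, bucket 1 nonempty -> append to chain.
Final buckets:
0: —
1: 598 -> 742 -> 582 -> 926
2: —
3: 812 -> 652 -> 316
4: 587 -> 699
5: —
6: 377
7: 496 -> 192

3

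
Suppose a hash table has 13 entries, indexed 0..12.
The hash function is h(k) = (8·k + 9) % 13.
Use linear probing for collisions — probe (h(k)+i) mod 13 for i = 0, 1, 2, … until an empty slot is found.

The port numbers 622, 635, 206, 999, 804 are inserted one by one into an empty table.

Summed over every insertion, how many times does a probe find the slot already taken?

622 hashes to 6; slot 6 is free → place at 6.
635 hashes to 6; 6 taken → place at 7.
206 hashes to 6; 6,7 taken → place at 8.
999 hashes to 6; 6,7,8 taken → place at 9.
804 hashes to 6; 6,7,8,9 taken → place at 10.
Table: [—, —, —, —, —, —, 622, 635, 206, 999, 804, —, —]

10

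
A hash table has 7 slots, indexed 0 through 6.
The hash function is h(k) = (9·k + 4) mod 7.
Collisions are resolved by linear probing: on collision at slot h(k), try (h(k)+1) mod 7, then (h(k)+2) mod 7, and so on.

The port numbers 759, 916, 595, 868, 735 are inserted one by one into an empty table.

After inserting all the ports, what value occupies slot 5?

759: h=3 -> slot 3
916: h=2 -> slot 2
595: h=4 -> slot 4
868: h=4, probe 4,5 -> slot 5
735: h=4, probe 4,5,6 -> slot 6
Table: [_, _, 916, 759, 595, 868, 735]

868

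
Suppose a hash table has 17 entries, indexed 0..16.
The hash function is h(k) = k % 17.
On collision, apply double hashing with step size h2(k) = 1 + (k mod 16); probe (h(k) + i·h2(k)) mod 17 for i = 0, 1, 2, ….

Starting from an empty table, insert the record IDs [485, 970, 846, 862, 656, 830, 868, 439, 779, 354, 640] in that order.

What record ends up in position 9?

485

Insert 485: h=9, slot 9 empty => index 9.
Insert 970: h=1, slot 1 empty => index 1.
Insert 846: h=13, slot 13 empty => index 13.
Insert 862: h=12, slot 12 empty => index 12.
Insert 656: h=10, slot 10 empty => index 10.
Insert 830: h=14, slot 14 empty => index 14.
Insert 868: h=1, h2=5, slot 1 occupied => index 6.
Insert 439: h=14, h2=8, slot 14 occupied => index 5.
Insert 779: h=14, h2=12, slots 14,9 occupied => index 4.
Insert 354: h=14, h2=3, slot 14 occupied => index 0.
Insert 640: h=11, slot 11 empty => index 11.
Table: [354, 970, —, —, 779, 439, 868, —, —, 485, 656, 640, 862, 846, 830, —, —]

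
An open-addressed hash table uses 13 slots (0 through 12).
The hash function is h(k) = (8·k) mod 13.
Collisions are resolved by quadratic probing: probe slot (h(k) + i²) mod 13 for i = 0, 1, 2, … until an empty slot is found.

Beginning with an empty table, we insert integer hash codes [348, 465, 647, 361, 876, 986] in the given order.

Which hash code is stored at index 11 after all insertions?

348 hashes to 2; slot 2 is free → place at 2.
465 hashes to 2; 2 taken → place at 3.
647 hashes to 2; 2,3 taken → place at 6.
361 hashes to 2; 2,3,6 taken → place at 11.
876 hashes to 1; slot 1 is free → place at 1.
986 hashes to 10; slot 10 is free → place at 10.
Table: [-, 876, 348, 465, -, -, 647, -, -, -, 986, 361, -]

361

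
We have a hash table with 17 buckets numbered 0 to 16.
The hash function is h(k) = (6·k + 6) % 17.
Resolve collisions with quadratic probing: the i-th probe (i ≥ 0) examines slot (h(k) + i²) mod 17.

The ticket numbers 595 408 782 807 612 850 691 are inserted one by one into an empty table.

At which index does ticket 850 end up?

Insert 595: h=6, slot 6 empty => index 6.
Insert 408: h=6, slot 6 occupied => index 7.
Insert 782: h=6, slots 6,7 occupied => index 10.
Insert 807: h=3, slot 3 empty => index 3.
Insert 612: h=6, slots 6,7,10 occupied => index 15.
Insert 850: h=6, slots 6,7,10,15 occupied => index 5.
Insert 691: h=4, slot 4 empty => index 4.
Table: [∅, ∅, ∅, 807, 691, 850, 595, 408, ∅, ∅, 782, ∅, ∅, ∅, ∅, 612, ∅]

5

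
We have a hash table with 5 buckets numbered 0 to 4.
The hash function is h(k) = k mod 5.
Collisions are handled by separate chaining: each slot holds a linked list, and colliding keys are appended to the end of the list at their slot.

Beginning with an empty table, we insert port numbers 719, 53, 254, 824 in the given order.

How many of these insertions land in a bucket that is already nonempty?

2

719 -> bucket 4
53 -> bucket 3
254 -> bucket 4 (collision)
824 -> bucket 4 (collision)
Final buckets:
0: —
1: —
2: —
3: 53
4: 719 -> 254 -> 824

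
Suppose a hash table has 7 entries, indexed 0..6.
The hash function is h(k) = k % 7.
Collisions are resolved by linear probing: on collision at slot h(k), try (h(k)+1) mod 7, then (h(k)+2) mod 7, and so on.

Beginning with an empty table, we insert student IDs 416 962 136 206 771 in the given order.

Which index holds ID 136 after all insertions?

416 hashes to 3; slot 3 is free -> place at 3.
962 hashes to 3; 3 taken -> place at 4.
136 hashes to 3; 3,4 taken -> place at 5.
206 hashes to 3; 3,4,5 taken -> place at 6.
771 hashes to 1; slot 1 is free -> place at 1.
Table: [∅, 771, ∅, 416, 962, 136, 206]

5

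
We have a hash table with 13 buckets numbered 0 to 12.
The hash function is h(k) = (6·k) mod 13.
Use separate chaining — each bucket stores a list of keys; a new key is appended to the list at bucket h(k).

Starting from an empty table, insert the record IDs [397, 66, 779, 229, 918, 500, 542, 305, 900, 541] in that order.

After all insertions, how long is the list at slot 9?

3

Insert 397: h=3, bucket 3 empty → new chain.
Insert 66: h=6, bucket 6 empty → new chain.
Insert 779: h=7, bucket 7 empty → new chain.
Insert 229: h=9, bucket 9 empty → new chain.
Insert 918: h=9, bucket 9 nonempty → append to chain.
Insert 500: h=10, bucket 10 empty → new chain.
Insert 542: h=2, bucket 2 empty → new chain.
Insert 305: h=10, bucket 10 nonempty → append to chain.
Insert 900: h=5, bucket 5 empty → new chain.
Insert 541: h=9, bucket 9 nonempty → append to chain.
Final buckets:
0: ∅
1: ∅
2: 542
3: 397
4: ∅
5: 900
6: 66
7: 779
8: ∅
9: 229 -> 918 -> 541
10: 500 -> 305
11: ∅
12: ∅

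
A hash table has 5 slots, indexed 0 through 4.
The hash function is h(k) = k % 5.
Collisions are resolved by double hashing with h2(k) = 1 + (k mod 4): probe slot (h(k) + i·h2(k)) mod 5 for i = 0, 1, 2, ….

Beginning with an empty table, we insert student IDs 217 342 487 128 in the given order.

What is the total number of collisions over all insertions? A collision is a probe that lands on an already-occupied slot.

2

217: h=2 -> slot 2
342: h=2, h2=3, probe 2,0 -> slot 0
487: h=2, h2=4, probe 2,1 -> slot 1
128: h=3 -> slot 3
Table: [342, 487, 217, 128, —]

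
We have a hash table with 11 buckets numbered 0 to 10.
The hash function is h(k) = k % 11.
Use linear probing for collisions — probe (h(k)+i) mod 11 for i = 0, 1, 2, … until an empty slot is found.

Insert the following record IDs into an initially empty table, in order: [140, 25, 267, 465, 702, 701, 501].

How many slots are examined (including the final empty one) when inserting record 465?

140: h=8 => slot 8
25: h=3 => slot 3
267: h=3, probe 3,4 => slot 4
465: h=3, probe 3,4,5 => slot 5
702: h=9 => slot 9
701: h=8, probe 8,9,10 => slot 10
501: h=6 => slot 6
Table: [-, -, -, 25, 267, 465, 501, -, 140, 702, 701]

3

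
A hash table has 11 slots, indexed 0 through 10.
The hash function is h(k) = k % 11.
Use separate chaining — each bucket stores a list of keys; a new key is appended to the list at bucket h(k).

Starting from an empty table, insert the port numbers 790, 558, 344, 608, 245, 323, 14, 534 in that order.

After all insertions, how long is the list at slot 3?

Insert 790: h=9, bucket 9 empty -> new chain.
Insert 558: h=8, bucket 8 empty -> new chain.
Insert 344: h=3, bucket 3 empty -> new chain.
Insert 608: h=3, bucket 3 nonempty -> append to chain.
Insert 245: h=3, bucket 3 nonempty -> append to chain.
Insert 323: h=4, bucket 4 empty -> new chain.
Insert 14: h=3, bucket 3 nonempty -> append to chain.
Insert 534: h=6, bucket 6 empty -> new chain.
Final buckets:
0: -
1: -
2: -
3: 344 -> 608 -> 245 -> 14
4: 323
5: -
6: 534
7: -
8: 558
9: 790
10: -

4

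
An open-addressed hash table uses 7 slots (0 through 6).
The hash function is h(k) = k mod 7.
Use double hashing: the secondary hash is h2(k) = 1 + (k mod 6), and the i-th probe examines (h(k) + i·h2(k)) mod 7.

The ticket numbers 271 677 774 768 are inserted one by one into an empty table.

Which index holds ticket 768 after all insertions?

Insert 271: h=5, slot 5 empty => index 5.
Insert 677: h=5, h2=6, slot 5 occupied => index 4.
Insert 774: h=4, h2=1, slots 4,5 occupied => index 6.
Insert 768: h=5, h2=1, slots 5,6 occupied => index 0.
Table: [768, —, —, —, 677, 271, 774]

0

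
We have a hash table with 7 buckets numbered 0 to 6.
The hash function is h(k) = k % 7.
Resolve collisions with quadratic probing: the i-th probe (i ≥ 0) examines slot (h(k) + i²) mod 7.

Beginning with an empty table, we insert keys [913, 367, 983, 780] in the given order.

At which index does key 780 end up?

5

913: h=3 → slot 3
367: h=3, probe 3,4 → slot 4
983: h=3, probe 3,4,0 → slot 0
780: h=3, probe 3,4,0,5 → slot 5
Table: [983, ∅, ∅, 913, 367, 780, ∅]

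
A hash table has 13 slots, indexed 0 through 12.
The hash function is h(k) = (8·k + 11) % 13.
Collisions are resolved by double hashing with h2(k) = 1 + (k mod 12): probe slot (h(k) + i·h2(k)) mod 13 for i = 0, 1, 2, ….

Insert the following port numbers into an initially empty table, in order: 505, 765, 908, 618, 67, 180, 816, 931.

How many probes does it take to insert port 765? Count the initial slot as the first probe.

2

505 hashes to 8; slot 8 is free => place at 8.
765 hashes to 8, h2=10; 8 taken => place at 5.
908 hashes to 8, h2=9; 8 taken => place at 4.
618 hashes to 2; slot 2 is free => place at 2.
67 hashes to 1; slot 1 is free => place at 1.
180 hashes to 8, h2=1; 8 taken => place at 9.
816 hashes to 0; slot 0 is free => place at 0.
931 hashes to 10; slot 10 is free => place at 10.
Table: [816, 67, 618, -, 908, 765, -, -, 505, 180, 931, -, -]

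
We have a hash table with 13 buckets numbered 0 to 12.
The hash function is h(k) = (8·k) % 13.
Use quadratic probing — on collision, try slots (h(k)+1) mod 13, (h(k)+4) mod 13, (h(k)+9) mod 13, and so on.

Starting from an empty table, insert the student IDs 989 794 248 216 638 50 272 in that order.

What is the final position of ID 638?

4

Insert 989: h=8, slot 8 empty → index 8.
Insert 794: h=8, slot 8 occupied → index 9.
Insert 248: h=8, slots 8,9 occupied → index 12.
Insert 216: h=12, slot 12 occupied → index 0.
Insert 638: h=8, slots 8,9,12 occupied → index 4.
Insert 50: h=10, slot 10 empty → index 10.
Insert 272: h=5, slot 5 empty → index 5.
Table: [216, —, —, —, 638, 272, —, —, 989, 794, 50, —, 248]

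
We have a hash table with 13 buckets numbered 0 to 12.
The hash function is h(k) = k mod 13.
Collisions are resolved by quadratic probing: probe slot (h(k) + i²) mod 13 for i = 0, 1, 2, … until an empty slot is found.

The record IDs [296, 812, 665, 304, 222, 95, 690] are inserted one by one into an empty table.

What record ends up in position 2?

Insert 296: h=10, slot 10 empty -> index 10.
Insert 812: h=6, slot 6 empty -> index 6.
Insert 665: h=2, slot 2 empty -> index 2.
Insert 304: h=5, slot 5 empty -> index 5.
Insert 222: h=1, slot 1 empty -> index 1.
Insert 95: h=4, slot 4 empty -> index 4.
Insert 690: h=1, slots 1,2,5,10,4 occupied -> index 0.
Table: [690, 222, 665, -, 95, 304, 812, -, -, -, 296, -, -]

665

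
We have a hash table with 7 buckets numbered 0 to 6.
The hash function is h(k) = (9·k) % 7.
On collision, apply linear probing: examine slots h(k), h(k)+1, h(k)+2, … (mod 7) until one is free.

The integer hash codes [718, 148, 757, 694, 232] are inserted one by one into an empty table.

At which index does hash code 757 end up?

3

718 hashes to 1; slot 1 is free => place at 1.
148 hashes to 2; slot 2 is free => place at 2.
757 hashes to 2; 2 taken => place at 3.
694 hashes to 2; 2,3 taken => place at 4.
232 hashes to 2; 2,3,4 taken => place at 5.
Table: [—, 718, 148, 757, 694, 232, —]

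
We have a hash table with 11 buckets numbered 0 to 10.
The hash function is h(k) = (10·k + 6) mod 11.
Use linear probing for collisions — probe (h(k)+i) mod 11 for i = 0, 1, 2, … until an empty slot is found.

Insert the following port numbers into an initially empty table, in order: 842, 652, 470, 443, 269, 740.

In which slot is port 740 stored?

5

Insert 842: h=0, slot 0 empty => index 0.
Insert 652: h=3, slot 3 empty => index 3.
Insert 470: h=9, slot 9 empty => index 9.
Insert 443: h=3, slot 3 occupied => index 4.
Insert 269: h=1, slot 1 empty => index 1.
Insert 740: h=3, slots 3,4 occupied => index 5.
Table: [842, 269, -, 652, 443, 740, -, -, -, 470, -]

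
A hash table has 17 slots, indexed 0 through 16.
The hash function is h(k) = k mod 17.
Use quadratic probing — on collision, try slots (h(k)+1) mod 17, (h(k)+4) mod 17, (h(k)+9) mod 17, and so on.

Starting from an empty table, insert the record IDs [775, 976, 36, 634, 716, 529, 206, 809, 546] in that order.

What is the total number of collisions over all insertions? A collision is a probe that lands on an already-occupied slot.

775: h=10 → slot 10
976: h=7 → slot 7
36: h=2 → slot 2
634: h=5 → slot 5
716: h=2, probe 2,3 → slot 3
529: h=2, probe 2,3,6 → slot 6
206: h=2, probe 2,3,6,11 → slot 11
809: h=10, probe 10,11,14 → slot 14
546: h=2, probe 2,3,6,11,1 → slot 1
Table: [., 546, 36, 716, ., 634, 529, 976, ., ., 775, 206, ., ., 809, ., .]

12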